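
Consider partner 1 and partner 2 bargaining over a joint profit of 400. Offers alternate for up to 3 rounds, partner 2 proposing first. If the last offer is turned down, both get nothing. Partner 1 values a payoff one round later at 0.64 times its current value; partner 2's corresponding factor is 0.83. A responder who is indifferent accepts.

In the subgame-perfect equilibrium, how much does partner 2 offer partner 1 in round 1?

Round 3 (partner 2 proposes): partner 1 will accept anything ≥ 0, so partner 2 offers 0 and keeps 400.
Round 2 (partner 1 proposes): partner 2 can get 400 next round, worth 0.83 × 400 = 332 now, so partner 1 offers 332, keeping 68.
Round 1 (partner 2 proposes): partner 1 can get 68 next round, worth 0.64 × 68 = 43.52 now. Partner 2 offers 43.52 and keeps 400 − 43.52 = 356.48.

43.52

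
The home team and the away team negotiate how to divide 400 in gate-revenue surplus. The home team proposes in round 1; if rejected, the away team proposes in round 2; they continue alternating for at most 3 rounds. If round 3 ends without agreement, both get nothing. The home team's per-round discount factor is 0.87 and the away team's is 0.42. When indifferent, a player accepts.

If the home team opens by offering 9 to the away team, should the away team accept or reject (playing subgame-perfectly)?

Round 3 (the home team proposes): rejection yields 0 for the away team; the home team offers 0 and keeps 400.
Round 2 (the away team proposes): the home team can get 400 next round, worth 0.87 × 400 = 348 now; the away team offers that and keeps 52.
So by rejecting in round 1, the away team gets 52 next round, worth 0.42 × 52 = 21.84 now.
Offer 9 < 21.84, so the away team rejects.

Reject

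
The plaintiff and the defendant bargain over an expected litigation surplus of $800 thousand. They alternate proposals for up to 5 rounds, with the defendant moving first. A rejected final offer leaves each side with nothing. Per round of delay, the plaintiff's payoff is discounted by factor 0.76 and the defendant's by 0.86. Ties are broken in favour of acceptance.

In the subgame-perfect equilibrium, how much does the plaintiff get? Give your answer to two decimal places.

Round 5 (the defendant proposes): the plaintiff will accept anything ≥ 0, so the defendant offers 0 and keeps 800.
Round 4 (the plaintiff proposes): the defendant can get 800 next round, worth 0.86 × 800 = 688 now, so the plaintiff offers 688, keeping 112.
Round 3 (the defendant proposes): the plaintiff can get 112 next round, worth 0.76 × 112 = 85.12 now. The defendant offers 85.12 and keeps 800 − 85.12 = 714.88.
Round 2 (the plaintiff proposes): the defendant can get 714.88 next round, worth 0.86 × 714.88 = 614.7968 now; the plaintiff offers that and keeps 185.2032.
Round 1 (the defendant proposes): the plaintiff can get 185.2032 next round, worth 0.76 × 185.2032 = 140.754432 now. The defendant offers 140.754432 and keeps 800 − 140.754432 = 659.245568.

140.75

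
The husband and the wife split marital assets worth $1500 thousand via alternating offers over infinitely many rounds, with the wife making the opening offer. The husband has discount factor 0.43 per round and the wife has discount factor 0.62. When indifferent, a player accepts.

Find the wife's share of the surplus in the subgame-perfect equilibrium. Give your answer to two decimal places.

When the wife proposes, the husband accepts any offer worth at least 0.43 times what the husband would get by proposing next round; and vice versa.
This gives x = 1500 − 0.43y and y = 1500 − 0.62x, where x and y are each side's share when it proposes.
Hence (1 − 0.43·0.62)x = 1500(1 − 0.43), i.e. 0.7334·x = 855.
x ≈ 1165.8031; the husband's share is 1500 − x ≈ 334.1969.

1165.80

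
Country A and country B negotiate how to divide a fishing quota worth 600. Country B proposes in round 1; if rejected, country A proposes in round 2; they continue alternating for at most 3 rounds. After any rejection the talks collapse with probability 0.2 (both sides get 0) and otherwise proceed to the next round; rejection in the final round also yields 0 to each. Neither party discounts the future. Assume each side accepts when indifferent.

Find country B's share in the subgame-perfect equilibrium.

504

By backward induction:
Round 3 (country B proposes): country A will accept anything ≥ 0, so country B offers 0 and keeps 600.
Round 2 (country A proposes): rejecting gives country B an expected 0.8 × 600 = 480, so country A offers 480, keeping 120.
Round 1 (country B proposes): rejecting gives country A an expected 0.8 × 120 = 96; country B offers that and keeps 504.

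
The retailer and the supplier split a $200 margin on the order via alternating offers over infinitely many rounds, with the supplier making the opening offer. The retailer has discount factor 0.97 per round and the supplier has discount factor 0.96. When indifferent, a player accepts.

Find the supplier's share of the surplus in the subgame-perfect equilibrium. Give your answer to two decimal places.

In a stationary SPE each proposer offers the other exactly their discounted continuation value.
If the supplier keeps x when proposing and the retailer keeps y when proposing, then x = 200 − 0.97y and y = 200 − 0.96x.
Solving: x = 200(1 − 0.97) / (1 − 0.96·0.97) = 6 / 0.0688 ≈ 87.2093.
The retailer gets 200 − 87.2093 ≈ 112.7907.

87.21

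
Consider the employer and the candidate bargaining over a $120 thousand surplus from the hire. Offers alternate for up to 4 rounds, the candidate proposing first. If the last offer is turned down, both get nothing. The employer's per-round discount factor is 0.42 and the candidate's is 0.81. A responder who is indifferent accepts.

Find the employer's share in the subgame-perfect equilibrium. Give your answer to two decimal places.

Round 4 (the employer proposes): the candidate will accept anything ≥ 0, so the employer offers 0 and keeps 120.
Round 3 (the candidate proposes): the employer can get 120 next round, worth 0.42 × 120 = 50.4 now; the candidate offers that and keeps 69.6.
Round 2 (the employer proposes): the candidate can get 69.6 next round, worth 0.81 × 69.6 = 56.376 now, so the employer offers 56.376, keeping 63.624.
Round 1 (the candidate proposes): the employer can get 63.624 next round, worth 0.42 × 63.624 = 26.72208 now. The candidate offers 26.72208 and keeps 120 − 26.72208 = 93.27792.

26.72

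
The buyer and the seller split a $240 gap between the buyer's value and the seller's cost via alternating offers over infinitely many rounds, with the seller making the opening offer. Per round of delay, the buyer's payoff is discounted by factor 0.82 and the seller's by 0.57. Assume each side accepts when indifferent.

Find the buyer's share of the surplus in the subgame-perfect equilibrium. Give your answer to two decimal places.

158.89

Let x be the seller's share when the seller proposes and y be the buyer's share when the buyer proposes.
The buyer accepts iff offered ≥ 0.82·y, so x = 240 − 0.82y. Symmetrically y = 240 − 0.57x.
Substituting: x = 240 − 0.82(240 − 0.57x), giving x(1 − 0.57·0.82) = 240(1 − 0.82).
So x = 240 × 0.18 / 0.5326 ≈ 81.1115, and the buyer receives 240 − x ≈ 158.8885.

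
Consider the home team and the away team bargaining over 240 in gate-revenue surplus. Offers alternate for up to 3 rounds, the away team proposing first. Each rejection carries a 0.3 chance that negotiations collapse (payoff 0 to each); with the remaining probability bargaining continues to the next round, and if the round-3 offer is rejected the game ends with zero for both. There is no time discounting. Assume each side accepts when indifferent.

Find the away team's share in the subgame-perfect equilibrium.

By backward induction:
Round 3 (the away team proposes): rejection yields 0 for the home team; the away team offers 0 and keeps 240.
Round 2 (the home team proposes): rejecting gives the away team an expected 0.7 × 240 = 168. The home team offers 168 and keeps 240 − 168 = 72.
Round 1 (the away team proposes): rejecting gives the home team an expected 0.7 × 72 = 50.4; the away team offers that and keeps 189.6.

189.6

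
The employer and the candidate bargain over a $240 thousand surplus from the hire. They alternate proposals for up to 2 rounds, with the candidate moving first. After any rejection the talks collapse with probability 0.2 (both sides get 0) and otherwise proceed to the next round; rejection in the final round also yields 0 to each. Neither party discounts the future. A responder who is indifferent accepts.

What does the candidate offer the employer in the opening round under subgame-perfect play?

192

By backward induction:
Round 2 (the employer proposes): the candidate will accept anything ≥ 0, so the employer offers 0 and keeps 240.
Round 1 (the candidate proposes): rejecting gives the employer an expected 0.8 × 240 = 192, so the candidate offers 192, keeping 48.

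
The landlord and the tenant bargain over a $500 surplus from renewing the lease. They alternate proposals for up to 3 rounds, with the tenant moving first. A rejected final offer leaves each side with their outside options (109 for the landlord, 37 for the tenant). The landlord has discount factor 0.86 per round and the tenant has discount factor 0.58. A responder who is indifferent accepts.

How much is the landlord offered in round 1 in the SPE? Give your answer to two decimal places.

234.97

Round 3 (the tenant proposes): the landlord gets 109 if talks fail, so the tenant offers 109 and keeps 391.
Round 2 (the landlord proposes): the tenant can get 391 next round, worth 0.58 × 391 = 226.78 now, so the landlord offers 226.78, keeping 273.22.
Round 1 (the tenant proposes): the landlord can get 273.22 next round, worth 0.86 × 273.22 = 234.9692 now, so the tenant offers 234.9692, keeping 265.0308.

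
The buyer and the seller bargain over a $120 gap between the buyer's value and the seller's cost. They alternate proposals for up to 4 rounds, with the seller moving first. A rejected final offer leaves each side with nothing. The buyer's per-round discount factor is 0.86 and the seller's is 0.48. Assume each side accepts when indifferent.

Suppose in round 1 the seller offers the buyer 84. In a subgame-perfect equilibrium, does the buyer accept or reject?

Reject

Round 4 (the buyer proposes): rejection yields 0 for the seller; the buyer offers 0 and keeps 120.
Round 3 (the seller proposes): the buyer can get 120 next round, worth 0.86 × 120 = 103.2 now, so the seller offers 103.2, keeping 16.8.
Round 2 (the buyer proposes): the seller can get 16.8 next round, worth 0.48 × 16.8 = 8.064 now. The buyer offers 8.064 and keeps 120 − 8.064 = 111.936.
So by rejecting in round 1, the buyer gets 111.936 next round, worth 0.86 × 111.936 = 96.26496 now.
Offer 84 < 96.26496, so the buyer rejects.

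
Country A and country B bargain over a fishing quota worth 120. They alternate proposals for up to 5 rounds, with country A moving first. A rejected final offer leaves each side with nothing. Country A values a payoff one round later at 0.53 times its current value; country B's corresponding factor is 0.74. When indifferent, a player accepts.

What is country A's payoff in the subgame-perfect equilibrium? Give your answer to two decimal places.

61.90

Round 5 (country A proposes): country B will accept anything ≥ 0, so country A offers 0 and keeps 120.
Round 4 (country B proposes): country A can get 120 next round, worth 0.53 × 120 = 63.6 now, so country B offers 63.6, keeping 56.4.
Round 3 (country A proposes): country B can get 56.4 next round, worth 0.74 × 56.4 = 41.736 now, so country A offers 41.736, keeping 78.264.
Round 2 (country B proposes): country A can get 78.264 next round, worth 0.53 × 78.264 = 41.47992 now. Country B offers 41.47992 and keeps 120 − 41.47992 = 78.52008.
Round 1 (country A proposes): country B can get 78.52008 next round, worth 0.74 × 78.52008 = 58.1048592 now. Country A offers 58.1048592 and keeps 120 − 58.1048592 = 61.8951408.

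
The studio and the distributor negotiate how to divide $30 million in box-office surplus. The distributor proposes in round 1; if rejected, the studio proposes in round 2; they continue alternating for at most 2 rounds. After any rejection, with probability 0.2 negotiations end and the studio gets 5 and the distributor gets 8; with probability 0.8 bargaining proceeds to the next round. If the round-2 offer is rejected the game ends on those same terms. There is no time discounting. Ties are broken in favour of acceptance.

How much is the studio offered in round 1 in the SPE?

18.6

Round 2 (the studio proposes): the distributor gets 8 if talks fail, so the studio offers 8 and keeps 22.
Round 1 (the distributor proposes): rejecting gives the studio an expected 0.8 × 22 + 0.2 × 5 = 18.6, so the distributor offers 18.6, keeping 11.4.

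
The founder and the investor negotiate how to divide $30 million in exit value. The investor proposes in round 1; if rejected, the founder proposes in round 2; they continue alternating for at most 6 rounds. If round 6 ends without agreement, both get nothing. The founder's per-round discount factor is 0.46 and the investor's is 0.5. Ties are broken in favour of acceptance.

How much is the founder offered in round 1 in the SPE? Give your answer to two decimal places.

9.22

Solve by backward induction from round 6.
Round 6 (the founder proposes): the investor will accept anything ≥ 0, so the founder offers 0 and keeps 30.
Round 5 (the investor proposes): the founder can get 30 next round, worth 0.46 × 30 = 13.8 now. The investor offers 13.8 and keeps 30 − 13.8 = 16.2.
Round 4 (the founder proposes): the investor can get 16.2 next round, worth 0.5 × 16.2 = 8.1 now, so the founder offers 8.1, keeping 21.9.
Round 3 (the investor proposes): the founder can get 21.9 next round, worth 0.46 × 21.9 = 10.074 now; the investor offers that and keeps 19.926.
Round 2 (the founder proposes): the investor can get 19.926 next round, worth 0.5 × 19.926 = 9.963 now, so the founder offers 9.963, keeping 20.037.
Round 1 (the investor proposes): the founder can get 20.037 next round, worth 0.46 × 20.037 = 9.21702 now, so the investor offers 9.21702, keeping 20.78298.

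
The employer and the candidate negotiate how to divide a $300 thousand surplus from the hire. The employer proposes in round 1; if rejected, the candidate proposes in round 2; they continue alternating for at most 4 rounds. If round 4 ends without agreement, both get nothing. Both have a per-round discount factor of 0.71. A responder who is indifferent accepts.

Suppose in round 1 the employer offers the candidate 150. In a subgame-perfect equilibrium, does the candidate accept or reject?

Reject

Round 4 (the candidate proposes): rejection yields 0 for the employer; the candidate offers 0 and keeps 300.
Round 3 (the employer proposes): the candidate can get 300 next round, worth 0.71 × 300 = 213 now. The employer offers 213 and keeps 300 − 213 = 87.
Round 2 (the candidate proposes): the employer can get 87 next round, worth 0.71 × 87 = 61.77 now. The candidate offers 61.77 and keeps 300 − 61.77 = 238.23.
So by rejecting in round 1, the candidate gets 238.23 next round, worth 0.71 × 238.23 = 169.1433 now.
Offer 150 < 169.1433, so the candidate rejects.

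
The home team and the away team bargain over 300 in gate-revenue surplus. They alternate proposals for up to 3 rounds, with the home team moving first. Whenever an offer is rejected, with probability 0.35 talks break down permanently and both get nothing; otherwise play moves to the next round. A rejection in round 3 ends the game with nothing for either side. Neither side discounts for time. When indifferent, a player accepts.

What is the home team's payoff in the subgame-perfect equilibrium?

By backward induction:
Round 3 (the home team proposes): rejection yields 0 for the away team; the home team offers 0 and keeps 300.
Round 2 (the away team proposes): rejecting gives the home team an expected 0.65 × 300 = 195; the away team offers that and keeps 105.
Round 1 (the home team proposes): rejecting gives the away team an expected 0.65 × 105 = 68.25, so the home team offers 68.25, keeping 231.75.

231.75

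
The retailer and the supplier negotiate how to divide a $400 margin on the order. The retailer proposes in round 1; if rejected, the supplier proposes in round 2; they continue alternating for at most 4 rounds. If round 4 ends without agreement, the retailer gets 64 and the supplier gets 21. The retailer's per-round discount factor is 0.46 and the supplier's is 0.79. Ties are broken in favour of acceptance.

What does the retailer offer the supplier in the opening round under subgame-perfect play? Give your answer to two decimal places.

267.10

Round 4 (the supplier proposes): the retailer gets 64 if talks fail, so the supplier offers 64 and keeps 336.
Round 3 (the retailer proposes): the supplier can get 336 next round, worth 0.79 × 336 = 265.44 now. The retailer offers 265.44 and keeps 400 − 265.44 = 134.56.
Round 2 (the supplier proposes): the retailer can get 134.56 next round, worth 0.46 × 134.56 = 61.8976 now. The supplier offers 61.8976 and keeps 400 − 61.8976 = 338.1024.
Round 1 (the retailer proposes): the supplier can get 338.1024 next round, worth 0.79 × 338.1024 = 267.100896 now, so the retailer offers 267.100896, keeping 132.899104.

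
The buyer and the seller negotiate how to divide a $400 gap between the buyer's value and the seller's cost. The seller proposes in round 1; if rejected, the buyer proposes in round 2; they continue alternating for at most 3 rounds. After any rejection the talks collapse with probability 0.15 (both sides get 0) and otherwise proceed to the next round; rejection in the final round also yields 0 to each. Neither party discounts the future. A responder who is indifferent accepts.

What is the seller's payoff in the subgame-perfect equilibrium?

349

Round 3 (the seller proposes): rejection yields 0 for the buyer; the seller offers 0 and keeps 400.
Round 2 (the buyer proposes): rejecting gives the seller an expected 0.85 × 400 = 340. The buyer offers 340 and keeps 400 − 340 = 60.
Round 1 (the seller proposes): rejecting gives the buyer an expected 0.85 × 60 = 51, so the seller offers 51, keeping 349.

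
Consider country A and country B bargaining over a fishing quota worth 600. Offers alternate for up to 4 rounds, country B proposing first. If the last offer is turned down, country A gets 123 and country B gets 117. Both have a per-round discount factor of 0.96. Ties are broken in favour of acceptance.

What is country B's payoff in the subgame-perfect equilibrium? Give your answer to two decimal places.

149.63

Work backward from the last round.
Round 4 (country A proposes): country B gets 117 if talks fail, so country A offers 117 and keeps 483.
Round 3 (country B proposes): country A can get 483 next round, worth 0.96 × 483 = 463.68 now. Country B offers 463.68 and keeps 600 − 463.68 = 136.32.
Round 2 (country A proposes): country B can get 136.32 next round, worth 0.96 × 136.32 = 130.8672 now; country A offers that and keeps 469.1328.
Round 1 (country B proposes): country A can get 469.1328 next round, worth 0.96 × 469.1328 = 450.367488 now. Country B offers 450.367488 and keeps 600 − 450.367488 = 149.632512.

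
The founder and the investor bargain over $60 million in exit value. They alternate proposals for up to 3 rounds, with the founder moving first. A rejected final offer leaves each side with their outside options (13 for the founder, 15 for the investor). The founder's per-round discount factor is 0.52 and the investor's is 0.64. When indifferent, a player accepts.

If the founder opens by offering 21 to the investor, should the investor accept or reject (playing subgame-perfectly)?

Work out the investor's continuation value if the offer is rejected.
Round 3 (the founder proposes): the investor gets 15 if talks fail, so the founder offers 15 and keeps 45.
Round 2 (the investor proposes): the founder can get 45 next round, worth 0.52 × 45 = 23.4 now; the investor offers that and keeps 36.6.
So by rejecting in round 1, the investor gets 36.6 next round, worth 0.64 × 36.6 = 23.424 now.
Offer 21 < 23.424, so the investor rejects.

Reject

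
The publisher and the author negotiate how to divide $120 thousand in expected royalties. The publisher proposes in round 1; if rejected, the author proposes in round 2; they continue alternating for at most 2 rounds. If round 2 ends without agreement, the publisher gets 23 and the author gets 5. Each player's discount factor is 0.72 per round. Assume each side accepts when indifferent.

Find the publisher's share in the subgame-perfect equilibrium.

Round 2 (the author proposes): the publisher gets 23 if talks fail, so the author offers 23 and keeps 97.
Round 1 (the publisher proposes): the author can get 97 next round, worth 0.72 × 97 = 69.84 now. The publisher offers 69.84 and keeps 120 − 69.84 = 50.16.

50.16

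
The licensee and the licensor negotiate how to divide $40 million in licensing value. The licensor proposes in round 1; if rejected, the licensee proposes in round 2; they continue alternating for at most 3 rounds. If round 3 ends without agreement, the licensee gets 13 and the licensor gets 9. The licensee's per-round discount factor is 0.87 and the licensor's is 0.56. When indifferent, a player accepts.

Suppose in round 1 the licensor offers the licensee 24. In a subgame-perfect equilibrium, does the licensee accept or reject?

Work out the licensee's continuation value if the offer is rejected.
Round 3 (the licensor proposes): the licensee gets 13 if talks fail, so the licensor offers 13 and keeps 27.
Round 2 (the licensee proposes): the licensor can get 27 next round, worth 0.56 × 27 = 15.12 now; the licensee offers that and keeps 24.88.
So by rejecting in round 1, the licensee gets 24.88 next round, worth 0.87 × 24.88 = 21.6456 now.
Offer 24 ≥ 21.6456, so the licensee accepts.

Accept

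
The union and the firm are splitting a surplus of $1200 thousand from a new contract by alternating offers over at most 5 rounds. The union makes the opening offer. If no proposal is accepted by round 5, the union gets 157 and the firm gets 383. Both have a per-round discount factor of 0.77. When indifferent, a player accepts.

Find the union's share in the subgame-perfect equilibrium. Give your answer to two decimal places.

By backward induction:
Round 5 (the union proposes): the firm gets 383 if talks fail, so the union offers 383 and keeps 817.
Round 4 (the firm proposes): the union can get 817 next round, worth 0.77 × 817 = 629.09 now, so the firm offers 629.09, keeping 570.91.
Round 3 (the union proposes): the firm can get 570.91 next round, worth 0.77 × 570.91 = 439.6007 now; the union offers that and keeps 760.3993.
Round 2 (the firm proposes): the union can get 760.3993 next round, worth 0.77 × 760.3993 = 585.507461 now; the firm offers that and keeps 614.492539.
Round 1 (the union proposes): the firm can get 614.492539 next round, worth 0.77 × 614.492539 = 473.15925503 now. The union offers 473.15925503 and keeps 1200 − 473.15925503 = 726.84074497.

726.84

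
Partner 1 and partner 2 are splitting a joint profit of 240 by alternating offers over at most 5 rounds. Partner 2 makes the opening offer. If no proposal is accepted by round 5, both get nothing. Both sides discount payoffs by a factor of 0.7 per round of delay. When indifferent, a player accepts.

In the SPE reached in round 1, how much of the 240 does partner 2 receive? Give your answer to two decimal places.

164.90

Round 5 (partner 2 proposes): partner 1 will accept anything ≥ 0, so partner 2 offers 0 and keeps 240.
Round 4 (partner 1 proposes): partner 2 can get 240 next round, worth 0.7 × 240 = 168 now, so partner 1 offers 168, keeping 72.
Round 3 (partner 2 proposes): partner 1 can get 72 next round, worth 0.7 × 72 = 50.4 now. Partner 2 offers 50.4 and keeps 240 − 50.4 = 189.6.
Round 2 (partner 1 proposes): partner 2 can get 189.6 next round, worth 0.7 × 189.6 = 132.72 now. Partner 1 offers 132.72 and keeps 240 − 132.72 = 107.28.
Round 1 (partner 2 proposes): partner 1 can get 107.28 next round, worth 0.7 × 107.28 = 75.096 now; partner 2 offers that and keeps 164.904.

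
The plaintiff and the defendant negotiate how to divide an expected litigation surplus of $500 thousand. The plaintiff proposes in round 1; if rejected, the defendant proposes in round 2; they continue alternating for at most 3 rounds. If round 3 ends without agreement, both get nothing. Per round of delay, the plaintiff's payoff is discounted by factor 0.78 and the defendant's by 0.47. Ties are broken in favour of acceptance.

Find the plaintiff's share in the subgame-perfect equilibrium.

448.3

Round 3 (the plaintiff proposes): rejection yields 0 for the defendant; the plaintiff offers 0 and keeps 500.
Round 2 (the defendant proposes): the plaintiff can get 500 next round, worth 0.78 × 500 = 390 now. The defendant offers 390 and keeps 500 − 390 = 110.
Round 1 (the plaintiff proposes): the defendant can get 110 next round, worth 0.47 × 110 = 51.7 now; the plaintiff offers that and keeps 448.3.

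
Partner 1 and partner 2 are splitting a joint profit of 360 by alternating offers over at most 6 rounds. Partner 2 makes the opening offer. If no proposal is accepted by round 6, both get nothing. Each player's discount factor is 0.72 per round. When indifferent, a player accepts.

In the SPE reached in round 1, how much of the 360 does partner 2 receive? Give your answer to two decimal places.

180.14

Work backward from the last round.
Round 6 (partner 1 proposes): partner 2 will accept anything ≥ 0, so partner 1 offers 0 and keeps 360.
Round 5 (partner 2 proposes): partner 1 can get 360 next round, worth 0.72 × 360 = 259.2 now. Partner 2 offers 259.2 and keeps 360 − 259.2 = 100.8.
Round 4 (partner 1 proposes): partner 2 can get 100.8 next round, worth 0.72 × 100.8 = 72.576 now; partner 1 offers that and keeps 287.424.
Round 3 (partner 2 proposes): partner 1 can get 287.424 next round, worth 0.72 × 287.424 = 206.94528 now. Partner 2 offers 206.94528 and keeps 360 − 206.94528 = 153.05472.
Round 2 (partner 1 proposes): partner 2 can get 153.05472 next round, worth 0.72 × 153.05472 = 110.1993984 now. Partner 1 offers 110.1993984 and keeps 360 − 110.1993984 = 249.8006016.
Round 1 (partner 2 proposes): partner 1 can get 249.8006016 next round, worth 0.72 × 249.8006016 = 179.856433152 now; partner 2 offers that and keeps 180.143566848.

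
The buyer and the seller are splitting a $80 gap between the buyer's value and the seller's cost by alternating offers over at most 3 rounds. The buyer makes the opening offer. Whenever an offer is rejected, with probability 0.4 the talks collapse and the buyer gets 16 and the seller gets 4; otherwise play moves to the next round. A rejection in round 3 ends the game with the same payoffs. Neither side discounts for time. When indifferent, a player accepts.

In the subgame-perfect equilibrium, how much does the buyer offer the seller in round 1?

By backward induction:
Round 3 (the buyer proposes): the seller gets 4 if talks fail, so the buyer offers 4 and keeps 76.
Round 2 (the seller proposes): rejecting gives the buyer an expected 0.6 × 76 + 0.4 × 16 = 52. The seller offers 52 and keeps 80 − 52 = 28.
Round 1 (the buyer proposes): rejecting gives the seller an expected 0.6 × 28 + 0.4 × 4 = 18.4; the buyer offers that and keeps 61.6.

18.4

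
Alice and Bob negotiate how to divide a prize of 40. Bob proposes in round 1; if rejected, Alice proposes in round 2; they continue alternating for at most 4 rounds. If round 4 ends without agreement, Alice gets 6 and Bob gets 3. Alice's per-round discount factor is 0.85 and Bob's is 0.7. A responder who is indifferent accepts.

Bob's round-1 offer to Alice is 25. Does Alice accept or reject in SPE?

Reject

Work out Alice's continuation value if the offer is rejected.
Round 4 (Alice proposes): Bob gets 3 if talks fail, so Alice offers 3 and keeps 37.
Round 3 (Bob proposes): Alice can get 37 next round, worth 0.85 × 37 = 31.45 now. Bob offers 31.45 and keeps 40 − 31.45 = 8.55.
Round 2 (Alice proposes): Bob can get 8.55 next round, worth 0.7 × 8.55 = 5.985 now, so Alice offers 5.985, keeping 34.015.
So by rejecting in round 1, Alice gets 34.015 next round, worth 0.85 × 34.015 = 28.91275 now.
Offer 25 < 28.91275, so Alice rejects.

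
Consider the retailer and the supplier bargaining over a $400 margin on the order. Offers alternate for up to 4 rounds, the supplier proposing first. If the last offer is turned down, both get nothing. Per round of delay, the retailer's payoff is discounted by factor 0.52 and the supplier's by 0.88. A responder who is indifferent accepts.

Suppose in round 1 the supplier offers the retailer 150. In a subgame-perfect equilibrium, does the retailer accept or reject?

Round 4 (the retailer proposes): rejection yields 0 for the supplier; the retailer offers 0 and keeps 400.
Round 3 (the supplier proposes): the retailer can get 400 next round, worth 0.52 × 400 = 208 now; the supplier offers that and keeps 192.
Round 2 (the retailer proposes): the supplier can get 192 next round, worth 0.88 × 192 = 168.96 now. The retailer offers 168.96 and keeps 400 − 168.96 = 231.04.
So by rejecting in round 1, the retailer gets 231.04 next round, worth 0.52 × 231.04 = 120.1408 now.
Offer 150 ≥ 120.1408, so the retailer accepts.

Accept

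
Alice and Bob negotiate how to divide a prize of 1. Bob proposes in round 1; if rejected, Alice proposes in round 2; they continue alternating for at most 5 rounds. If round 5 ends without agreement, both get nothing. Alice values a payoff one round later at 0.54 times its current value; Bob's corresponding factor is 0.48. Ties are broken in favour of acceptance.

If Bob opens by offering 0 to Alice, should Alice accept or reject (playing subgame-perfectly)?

Work out Alice's continuation value if the offer is rejected.
Round 5 (Bob proposes): Alice will accept anything ≥ 0, so Bob offers 0 and keeps 1.
Round 4 (Alice proposes): Bob can get 1 next round, worth 0.48 × 1 = 0.48 now, so Alice offers 0.48, keeping 0.52.
Round 3 (Bob proposes): Alice can get 0.52 next round, worth 0.54 × 0.52 = 0.2808 now, so Bob offers 0.2808, keeping 0.7192.
Round 2 (Alice proposes): Bob can get 0.7192 next round, worth 0.48 × 0.7192 = 0.345216 now; Alice offers that and keeps 0.654784.
So by rejecting in round 1, Alice gets 0.654784 next round, worth 0.54 × 0.654784 = 0.35358336 now.
Offer 0 < 0.35358336, so Alice rejects.

Reject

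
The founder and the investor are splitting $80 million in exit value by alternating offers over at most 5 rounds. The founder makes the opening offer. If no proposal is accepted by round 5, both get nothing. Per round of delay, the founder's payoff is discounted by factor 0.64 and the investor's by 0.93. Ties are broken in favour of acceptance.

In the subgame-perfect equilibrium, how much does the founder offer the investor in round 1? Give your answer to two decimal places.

42.73

Round 5 (the founder proposes): the investor will accept anything ≥ 0, so the founder offers 0 and keeps 80.
Round 4 (the investor proposes): the founder can get 80 next round, worth 0.64 × 80 = 51.2 now, so the investor offers 51.2, keeping 28.8.
Round 3 (the founder proposes): the investor can get 28.8 next round, worth 0.93 × 28.8 = 26.784 now, so the founder offers 26.784, keeping 53.216.
Round 2 (the investor proposes): the founder can get 53.216 next round, worth 0.64 × 53.216 = 34.05824 now. The investor offers 34.05824 and keeps 80 − 34.05824 = 45.94176.
Round 1 (the founder proposes): the investor can get 45.94176 next round, worth 0.93 × 45.94176 = 42.7258368 now; the founder offers that and keeps 37.2741632.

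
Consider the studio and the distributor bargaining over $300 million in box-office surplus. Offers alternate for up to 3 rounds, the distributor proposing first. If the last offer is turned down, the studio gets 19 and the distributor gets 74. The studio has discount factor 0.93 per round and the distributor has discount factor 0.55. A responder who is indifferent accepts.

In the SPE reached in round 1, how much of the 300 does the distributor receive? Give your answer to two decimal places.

By backward induction:
Round 3 (the distributor proposes): the studio gets 19 if talks fail, so the distributor offers 19 and keeps 281.
Round 2 (the studio proposes): the distributor can get 281 next round, worth 0.55 × 281 = 154.55 now, so the studio offers 154.55, keeping 145.45.
Round 1 (the distributor proposes): the studio can get 145.45 next round, worth 0.93 × 145.45 = 135.2685 now, so the distributor offers 135.2685, keeping 164.7315.

164.73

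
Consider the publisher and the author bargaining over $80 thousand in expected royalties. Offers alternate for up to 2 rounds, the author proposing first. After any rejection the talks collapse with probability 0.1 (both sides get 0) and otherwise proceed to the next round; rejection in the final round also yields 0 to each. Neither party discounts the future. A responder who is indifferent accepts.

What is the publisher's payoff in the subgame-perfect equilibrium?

Round 2 (the publisher proposes): rejection yields 0 for the author; the publisher offers 0 and keeps 80.
Round 1 (the author proposes): rejecting gives the publisher an expected 0.9 × 80 = 72; the author offers that and keeps 8.

72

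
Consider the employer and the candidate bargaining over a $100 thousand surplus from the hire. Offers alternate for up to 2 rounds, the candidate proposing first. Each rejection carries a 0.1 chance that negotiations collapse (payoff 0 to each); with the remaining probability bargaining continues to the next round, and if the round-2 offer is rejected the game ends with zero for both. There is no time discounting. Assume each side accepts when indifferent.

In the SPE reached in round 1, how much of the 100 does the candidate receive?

10

By backward induction:
Round 2 (the employer proposes): the candidate will accept anything ≥ 0, so the employer offers 0 and keeps 100.
Round 1 (the candidate proposes): rejecting gives the employer an expected 0.9 × 100 = 90; the candidate offers that and keeps 10.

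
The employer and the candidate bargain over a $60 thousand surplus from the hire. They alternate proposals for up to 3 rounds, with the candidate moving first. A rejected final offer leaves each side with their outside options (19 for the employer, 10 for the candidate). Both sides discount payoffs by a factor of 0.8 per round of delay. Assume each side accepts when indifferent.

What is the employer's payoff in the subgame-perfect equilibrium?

Round 3 (the candidate proposes): the employer gets 19 if talks fail, so the candidate offers 19 and keeps 41.
Round 2 (the employer proposes): the candidate can get 41 next round, worth 0.8 × 41 = 32.8 now, so the employer offers 32.8, keeping 27.2.
Round 1 (the candidate proposes): the employer can get 27.2 next round, worth 0.8 × 27.2 = 21.76 now; the candidate offers that and keeps 38.24.

21.76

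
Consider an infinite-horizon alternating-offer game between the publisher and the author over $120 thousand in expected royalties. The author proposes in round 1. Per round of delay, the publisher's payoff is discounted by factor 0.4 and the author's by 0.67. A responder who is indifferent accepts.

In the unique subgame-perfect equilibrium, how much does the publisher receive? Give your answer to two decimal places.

21.64

Let x be the author's share when the author proposes and y be the publisher's share when the publisher proposes.
The publisher accepts iff offered ≥ 0.4·y, so x = 120 − 0.4y. Symmetrically y = 120 − 0.67x.
Substituting: x = 120 − 0.4(120 − 0.67x), giving x(1 − 0.67·0.4) = 120(1 − 0.4).
So x = 120 × 0.6 / 0.732 ≈ 98.3607, and the publisher receives 120 − x ≈ 21.6393.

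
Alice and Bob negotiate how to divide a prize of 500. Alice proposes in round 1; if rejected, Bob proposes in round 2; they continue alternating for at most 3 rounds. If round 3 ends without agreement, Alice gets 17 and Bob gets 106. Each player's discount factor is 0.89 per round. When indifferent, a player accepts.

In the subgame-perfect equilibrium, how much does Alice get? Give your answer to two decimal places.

367.09

Solve by backward induction from round 3.
Round 3 (Alice proposes): Bob gets 106 if talks fail, so Alice offers 106 and keeps 394.
Round 2 (Bob proposes): Alice can get 394 next round, worth 0.89 × 394 = 350.66 now, so Bob offers 350.66, keeping 149.34.
Round 1 (Alice proposes): Bob can get 149.34 next round, worth 0.89 × 149.34 = 132.9126 now, so Alice offers 132.9126, keeping 367.0874.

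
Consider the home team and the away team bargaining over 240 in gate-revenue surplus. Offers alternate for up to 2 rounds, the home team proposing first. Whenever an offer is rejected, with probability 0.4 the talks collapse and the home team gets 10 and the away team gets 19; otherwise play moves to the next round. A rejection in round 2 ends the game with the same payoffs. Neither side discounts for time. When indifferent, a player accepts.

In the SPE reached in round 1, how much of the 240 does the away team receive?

Round 2 (the away team proposes): the home team gets 10 if talks fail, so the away team offers 10 and keeps 230.
Round 1 (the home team proposes): rejecting gives the away team an expected 0.6 × 230 + 0.4 × 19 = 145.6. The home team offers 145.6 and keeps 240 − 145.6 = 94.4.

145.6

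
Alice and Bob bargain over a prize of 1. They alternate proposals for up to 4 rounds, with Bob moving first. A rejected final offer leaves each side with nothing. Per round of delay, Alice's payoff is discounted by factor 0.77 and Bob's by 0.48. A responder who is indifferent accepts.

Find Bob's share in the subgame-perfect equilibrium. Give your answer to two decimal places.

0.32

By backward induction:
Round 4 (Alice proposes): rejection yields 0 for Bob; Alice offers 0 and keeps 1.
Round 3 (Bob proposes): Alice can get 1 next round, worth 0.77 × 1 = 0.77 now, so Bob offers 0.77, keeping 0.23.
Round 2 (Alice proposes): Bob can get 0.23 next round, worth 0.48 × 0.23 = 0.1104 now, so Alice offers 0.1104, keeping 0.8896.
Round 1 (Bob proposes): Alice can get 0.8896 next round, worth 0.77 × 0.8896 = 0.684992 now, so Bob offers 0.684992, keeping 0.315008.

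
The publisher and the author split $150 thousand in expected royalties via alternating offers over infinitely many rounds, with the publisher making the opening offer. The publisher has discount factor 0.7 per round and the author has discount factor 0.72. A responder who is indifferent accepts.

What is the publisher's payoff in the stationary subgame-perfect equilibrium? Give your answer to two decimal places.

84.68

When the publisher proposes, the author accepts any offer worth at least 0.72 times what the author would get by proposing next round; and vice versa.
This gives x = 150 − 0.72y and y = 150 − 0.7x, where x and y are each side's share when it proposes.
Hence (1 − 0.72·0.7)x = 150(1 − 0.72), i.e. 0.496·x = 42.
x ≈ 84.6774; the author's share is 150 − x ≈ 65.3226.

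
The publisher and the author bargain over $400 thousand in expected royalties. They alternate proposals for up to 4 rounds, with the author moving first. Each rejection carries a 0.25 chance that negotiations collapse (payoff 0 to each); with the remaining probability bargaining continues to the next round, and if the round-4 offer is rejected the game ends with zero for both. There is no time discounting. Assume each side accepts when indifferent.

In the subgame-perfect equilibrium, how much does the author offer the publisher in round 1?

Round 4 (the publisher proposes): rejection yields 0 for the author; the publisher offers 0 and keeps 400.
Round 3 (the author proposes): rejecting gives the publisher an expected 0.75 × 400 = 300, so the author offers 300, keeping 100.
Round 2 (the publisher proposes): rejecting gives the author an expected 0.75 × 100 = 75. The publisher offers 75 and keeps 400 − 75 = 325.
Round 1 (the author proposes): rejecting gives the publisher an expected 0.75 × 325 = 243.75, so the author offers 243.75, keeping 156.25.

243.75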